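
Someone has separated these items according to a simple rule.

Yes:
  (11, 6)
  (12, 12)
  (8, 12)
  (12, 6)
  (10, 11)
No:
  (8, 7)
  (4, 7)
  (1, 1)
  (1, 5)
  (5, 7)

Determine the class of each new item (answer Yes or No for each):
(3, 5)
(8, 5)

Every 'Yes' example satisfies: sum ≥ 17. None of the 'No' examples do.
(3, 5): 3+5 = 8 — does not pass, so No.
(8, 5): 8+5 = 13 — does not pass, so No.

No, No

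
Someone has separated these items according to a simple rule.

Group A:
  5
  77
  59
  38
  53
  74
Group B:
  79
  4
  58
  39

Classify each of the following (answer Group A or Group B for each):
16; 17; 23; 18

Group B, Group A, Group A, Group B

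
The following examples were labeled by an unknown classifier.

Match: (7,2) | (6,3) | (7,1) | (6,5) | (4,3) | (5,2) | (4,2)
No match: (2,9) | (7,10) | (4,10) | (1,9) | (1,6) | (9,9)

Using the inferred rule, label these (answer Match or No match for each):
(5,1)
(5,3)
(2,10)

The classifier is using: first > second.
Match: (5,1), since 5 > 1.
Match: (5,3), since 5 > 3.
No match: (2,10), since 2 < 10.

Match, Match, No match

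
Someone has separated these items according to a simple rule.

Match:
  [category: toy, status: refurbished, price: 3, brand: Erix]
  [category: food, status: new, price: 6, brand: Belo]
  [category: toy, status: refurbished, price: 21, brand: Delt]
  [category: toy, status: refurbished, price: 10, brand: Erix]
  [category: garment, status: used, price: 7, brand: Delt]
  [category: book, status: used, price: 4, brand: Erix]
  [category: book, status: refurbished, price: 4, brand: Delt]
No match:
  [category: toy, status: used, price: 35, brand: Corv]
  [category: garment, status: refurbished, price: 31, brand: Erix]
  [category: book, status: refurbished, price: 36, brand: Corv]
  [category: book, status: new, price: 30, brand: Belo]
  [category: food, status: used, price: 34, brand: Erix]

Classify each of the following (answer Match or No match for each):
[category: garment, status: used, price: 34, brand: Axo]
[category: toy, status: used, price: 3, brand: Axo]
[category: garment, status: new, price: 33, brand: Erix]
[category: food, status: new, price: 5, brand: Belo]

No match, Match, No match, Match

All 'Match' examples share one property — price ≤ 21 — and every 'No match' example lacks it.
[category: garment, status: used, price: 34, brand: Axo] — price = 34, hence No match.
[category: toy, status: used, price: 3, brand: Axo] — price = 3, hence Match.
[category: garment, status: new, price: 33, brand: Erix] — price = 33, hence No match.
[category: food, status: new, price: 5, brand: Belo] — price = 5, hence Match.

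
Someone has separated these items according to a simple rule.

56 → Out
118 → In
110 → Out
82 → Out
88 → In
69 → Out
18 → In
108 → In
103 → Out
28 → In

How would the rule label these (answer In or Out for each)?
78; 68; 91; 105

In, In, Out, Out

Rule: ends in digit 8. This holds for each 'In' example and fails for each 'Out' one.
78 — last digit 8, hence In. 68 — last digit 8, hence In. 91 — last digit 1, hence Out. 105 — last digit 5, hence Out.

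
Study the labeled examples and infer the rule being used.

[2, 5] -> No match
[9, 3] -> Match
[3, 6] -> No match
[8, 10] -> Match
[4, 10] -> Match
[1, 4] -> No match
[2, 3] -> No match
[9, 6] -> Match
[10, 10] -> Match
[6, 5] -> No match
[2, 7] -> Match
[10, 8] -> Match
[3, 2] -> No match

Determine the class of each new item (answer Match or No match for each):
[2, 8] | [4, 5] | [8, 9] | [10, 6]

Match, No match, Match, Match

The classifier is using: max ≥ 7.
Match: [2, 8], since max 8. No match: [4, 5], since max 5. Match: [8, 9], since max 9. Match: [10, 6], since max 10.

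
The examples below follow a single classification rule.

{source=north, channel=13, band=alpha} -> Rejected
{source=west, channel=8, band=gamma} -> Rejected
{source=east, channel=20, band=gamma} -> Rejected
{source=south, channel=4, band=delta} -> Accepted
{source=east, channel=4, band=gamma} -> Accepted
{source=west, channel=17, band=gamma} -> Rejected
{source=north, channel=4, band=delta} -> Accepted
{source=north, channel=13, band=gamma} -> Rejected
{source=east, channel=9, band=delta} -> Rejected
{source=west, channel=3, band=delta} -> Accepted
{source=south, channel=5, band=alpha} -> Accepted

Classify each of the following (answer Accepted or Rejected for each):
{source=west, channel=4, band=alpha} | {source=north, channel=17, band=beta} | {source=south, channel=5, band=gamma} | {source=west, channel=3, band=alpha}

Accepted, Rejected, Accepted, Accepted

All 'Accepted' examples share one property — channel ≤ 5 — and every 'Rejected' example lacks it.
{source=west, channel=4, band=alpha}: Accepted (channel = 4). {source=north, channel=17, band=beta}: Rejected (channel = 17). {source=south, channel=5, band=gamma}: Accepted (channel = 5). {source=west, channel=3, band=alpha}: Accepted (channel = 3).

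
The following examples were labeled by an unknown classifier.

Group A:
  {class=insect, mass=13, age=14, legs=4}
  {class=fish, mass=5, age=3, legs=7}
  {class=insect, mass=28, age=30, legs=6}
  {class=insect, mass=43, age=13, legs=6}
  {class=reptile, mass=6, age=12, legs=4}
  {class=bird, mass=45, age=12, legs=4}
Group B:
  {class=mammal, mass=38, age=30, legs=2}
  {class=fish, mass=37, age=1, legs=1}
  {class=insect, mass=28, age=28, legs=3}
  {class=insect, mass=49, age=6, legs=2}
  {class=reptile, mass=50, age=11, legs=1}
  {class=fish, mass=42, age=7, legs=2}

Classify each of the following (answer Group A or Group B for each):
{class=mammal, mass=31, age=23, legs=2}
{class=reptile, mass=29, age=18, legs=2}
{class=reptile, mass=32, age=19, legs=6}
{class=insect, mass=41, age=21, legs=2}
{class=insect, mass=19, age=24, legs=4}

One predicate separates the groups cleanly: legs ≥ 4.

Group B, Group B, Group A, Group B, Group A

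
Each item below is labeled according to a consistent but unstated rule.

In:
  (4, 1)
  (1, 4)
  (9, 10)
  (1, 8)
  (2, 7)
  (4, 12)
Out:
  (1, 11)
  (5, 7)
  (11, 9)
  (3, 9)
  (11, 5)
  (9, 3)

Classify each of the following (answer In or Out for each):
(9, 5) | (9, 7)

The distinguishing property — product is even — holds for all the 'In' cases and none of the 'Out' cases.
(9, 5) → 9·5 = 45 → Out.
(9, 7) → 9·7 = 63 → Out.

Out, Out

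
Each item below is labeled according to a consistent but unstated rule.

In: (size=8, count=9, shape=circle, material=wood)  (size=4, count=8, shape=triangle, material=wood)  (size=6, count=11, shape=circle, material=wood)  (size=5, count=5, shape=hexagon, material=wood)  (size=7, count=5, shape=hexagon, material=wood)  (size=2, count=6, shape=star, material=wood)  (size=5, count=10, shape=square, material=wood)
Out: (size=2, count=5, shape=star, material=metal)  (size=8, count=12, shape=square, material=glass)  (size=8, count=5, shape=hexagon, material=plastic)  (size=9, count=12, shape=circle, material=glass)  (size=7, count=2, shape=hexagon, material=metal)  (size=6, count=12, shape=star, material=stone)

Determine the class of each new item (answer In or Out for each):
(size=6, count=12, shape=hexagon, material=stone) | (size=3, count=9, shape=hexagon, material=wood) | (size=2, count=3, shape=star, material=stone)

Out, In, Out

The simplest hypothesis consistent with all the labels is: material is wood.
(size=6, count=12, shape=hexagon, material=stone) — material is stone, hence Out. (size=3, count=9, shape=hexagon, material=wood) — material is wood, hence In. (size=2, count=3, shape=star, material=stone) — material is stone, hence Out.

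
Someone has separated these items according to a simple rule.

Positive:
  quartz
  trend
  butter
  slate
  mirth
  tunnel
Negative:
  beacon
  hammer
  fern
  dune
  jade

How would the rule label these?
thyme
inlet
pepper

The rule appears to be: contains 't'.
thyme → has 't' → Positive. inlet → has 't' → Positive. pepper → no 't' → Negative.

Positive, Positive, Negative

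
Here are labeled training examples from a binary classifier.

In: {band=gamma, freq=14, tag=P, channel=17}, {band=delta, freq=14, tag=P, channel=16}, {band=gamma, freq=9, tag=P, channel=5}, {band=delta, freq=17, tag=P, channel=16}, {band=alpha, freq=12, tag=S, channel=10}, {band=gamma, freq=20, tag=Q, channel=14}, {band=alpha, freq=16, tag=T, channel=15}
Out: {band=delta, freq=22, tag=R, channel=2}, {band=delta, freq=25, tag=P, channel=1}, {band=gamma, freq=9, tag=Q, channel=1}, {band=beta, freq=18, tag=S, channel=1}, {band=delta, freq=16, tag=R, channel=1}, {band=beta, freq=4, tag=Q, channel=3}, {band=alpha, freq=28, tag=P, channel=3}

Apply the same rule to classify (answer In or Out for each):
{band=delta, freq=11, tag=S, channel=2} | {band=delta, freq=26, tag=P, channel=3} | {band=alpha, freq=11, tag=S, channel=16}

'In' ⟺ channel ≥ 5.

Out, Out, In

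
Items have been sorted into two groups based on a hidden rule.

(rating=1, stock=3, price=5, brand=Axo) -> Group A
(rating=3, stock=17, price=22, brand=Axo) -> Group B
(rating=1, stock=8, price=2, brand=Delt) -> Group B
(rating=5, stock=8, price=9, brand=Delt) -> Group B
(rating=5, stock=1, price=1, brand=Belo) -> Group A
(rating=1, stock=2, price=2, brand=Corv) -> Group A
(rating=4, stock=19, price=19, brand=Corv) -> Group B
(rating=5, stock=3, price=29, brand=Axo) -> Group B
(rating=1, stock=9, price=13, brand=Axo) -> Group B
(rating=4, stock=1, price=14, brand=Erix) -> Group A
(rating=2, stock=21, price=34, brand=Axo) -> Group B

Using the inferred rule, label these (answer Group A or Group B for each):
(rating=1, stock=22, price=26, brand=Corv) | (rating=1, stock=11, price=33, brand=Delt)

Every 'Group A' example satisfies: price ≤ 14 AND stock ≤ 3. None of the 'Group B' examples do.
(rating=1, stock=22, price=26, brand=Corv): price = 26, stock = 22, does not pass → Group B.
(rating=1, stock=11, price=33, brand=Delt): price = 33, stock = 11, does not pass → Group B.

Group B, Group B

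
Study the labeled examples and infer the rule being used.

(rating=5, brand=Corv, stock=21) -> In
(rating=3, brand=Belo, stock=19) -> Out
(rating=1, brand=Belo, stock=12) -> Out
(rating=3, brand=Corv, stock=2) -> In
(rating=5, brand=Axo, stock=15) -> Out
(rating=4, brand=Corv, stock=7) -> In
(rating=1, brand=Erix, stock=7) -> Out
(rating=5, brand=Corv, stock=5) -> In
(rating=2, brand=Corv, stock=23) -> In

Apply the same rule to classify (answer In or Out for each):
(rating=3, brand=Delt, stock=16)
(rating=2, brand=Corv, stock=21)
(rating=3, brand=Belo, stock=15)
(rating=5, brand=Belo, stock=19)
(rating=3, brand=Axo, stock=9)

Out, In, Out, Out, Out

Checking candidate rules against both groups, what survives is: brand is Corv.
(rating=3, brand=Delt, stock=16): Out (brand is Delt).
(rating=2, brand=Corv, stock=21): In (brand is Corv).
(rating=3, brand=Belo, stock=15): Out (brand is Belo).
(rating=5, brand=Belo, stock=19): Out (brand is Belo).
(rating=3, brand=Axo, stock=9): Out (brand is Axo).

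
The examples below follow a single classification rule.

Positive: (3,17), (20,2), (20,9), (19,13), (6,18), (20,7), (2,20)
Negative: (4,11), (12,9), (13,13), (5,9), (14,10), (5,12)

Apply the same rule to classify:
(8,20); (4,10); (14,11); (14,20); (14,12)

Positive, Negative, Negative, Positive, Negative

The simplest hypothesis consistent with all the labels is: max ≥ 17.
(8,20): max 20, checks out → Positive. (4,10): max 10, lacks this property → Negative. (14,11): max 14, lacks this property → Negative. (14,20): max 20, checks out → Positive. (14,12): max 14, lacks this property → Negative.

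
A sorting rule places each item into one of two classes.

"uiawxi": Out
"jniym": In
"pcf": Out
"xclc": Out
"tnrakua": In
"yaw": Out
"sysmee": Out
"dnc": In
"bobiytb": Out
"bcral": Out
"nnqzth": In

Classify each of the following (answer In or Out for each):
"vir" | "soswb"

Looking at the examples, the only property every 'In' case has and every 'Out' case lacks is: contains 'n'.

Out, Out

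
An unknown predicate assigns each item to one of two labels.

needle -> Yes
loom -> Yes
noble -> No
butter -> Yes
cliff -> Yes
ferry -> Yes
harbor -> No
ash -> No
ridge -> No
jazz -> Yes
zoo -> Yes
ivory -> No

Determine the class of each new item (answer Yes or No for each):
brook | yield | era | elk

All 'Yes' examples share one property — has a double letter — and every 'No' example lacks it.
brook — 'oo' doubled, hence Yes.
yield — no doubled letter, hence No.
era — no doubled letter, hence No.
elk — no doubled letter, hence No.

Yes, No, No, No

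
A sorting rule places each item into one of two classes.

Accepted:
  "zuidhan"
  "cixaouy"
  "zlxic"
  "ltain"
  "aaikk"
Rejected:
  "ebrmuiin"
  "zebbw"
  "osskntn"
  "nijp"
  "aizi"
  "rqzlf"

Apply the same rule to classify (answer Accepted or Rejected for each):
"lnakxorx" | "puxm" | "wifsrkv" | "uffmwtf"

The classifier is using: odd length AND contains 'i'.
"lnakxorx": length 8, no 'i', fails this test → Rejected. "puxm": length 4, no 'i', fails this test → Rejected. "wifsrkv": length 7, has 'i', satisfies this → Accepted. "uffmwtf": length 7, no 'i', fails this test → Rejected.

Rejected, Rejected, Accepted, Rejected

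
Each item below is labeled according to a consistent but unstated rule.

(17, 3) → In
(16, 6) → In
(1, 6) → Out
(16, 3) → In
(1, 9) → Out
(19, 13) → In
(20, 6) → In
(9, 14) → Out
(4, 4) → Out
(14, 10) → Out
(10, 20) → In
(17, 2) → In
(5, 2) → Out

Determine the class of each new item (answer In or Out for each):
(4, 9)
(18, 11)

Out, In

The simplest hypothesis consistent with all the labels is: max ≥ 16.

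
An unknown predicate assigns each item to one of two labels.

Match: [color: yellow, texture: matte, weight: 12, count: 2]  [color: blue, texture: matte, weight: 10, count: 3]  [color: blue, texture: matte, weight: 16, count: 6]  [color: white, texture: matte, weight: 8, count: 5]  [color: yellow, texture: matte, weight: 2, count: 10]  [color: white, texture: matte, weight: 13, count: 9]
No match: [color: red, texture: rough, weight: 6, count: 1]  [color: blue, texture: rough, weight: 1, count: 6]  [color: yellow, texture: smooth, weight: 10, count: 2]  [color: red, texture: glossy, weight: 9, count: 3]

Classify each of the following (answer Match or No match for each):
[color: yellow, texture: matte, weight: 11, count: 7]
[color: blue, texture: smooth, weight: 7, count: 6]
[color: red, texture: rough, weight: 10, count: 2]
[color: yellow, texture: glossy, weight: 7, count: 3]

The pattern is that an item is 'Match' exactly when: texture is matte.
[color: yellow, texture: matte, weight: 11, count: 7]: Match (texture is matte).
[color: blue, texture: smooth, weight: 7, count: 6]: No match (texture is smooth).
[color: red, texture: rough, weight: 10, count: 2]: No match (texture is rough).
[color: yellow, texture: glossy, weight: 7, count: 3]: No match (texture is glossy).

Match, No match, No match, No match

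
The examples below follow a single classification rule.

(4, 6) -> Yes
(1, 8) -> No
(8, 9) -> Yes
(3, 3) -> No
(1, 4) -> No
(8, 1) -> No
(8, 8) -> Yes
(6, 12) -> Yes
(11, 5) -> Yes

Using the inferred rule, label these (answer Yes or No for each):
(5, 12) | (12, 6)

The simplest hypothesis consistent with all the labels is: sum ≥ 10.
(5, 12): Yes (5+12 = 17).
(12, 6): Yes (12+6 = 18).

Yes, Yes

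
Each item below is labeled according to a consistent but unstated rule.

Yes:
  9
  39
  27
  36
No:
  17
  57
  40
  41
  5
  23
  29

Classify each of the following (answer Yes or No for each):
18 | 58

Yes, No

One predicate separates the groups cleanly: multiple of 3 AND at most 39.
Yes: 18, since 18 = 3·6, 18 ≤ 39.
No: 58, since 58 = 3·19 + 1, 58 > 39.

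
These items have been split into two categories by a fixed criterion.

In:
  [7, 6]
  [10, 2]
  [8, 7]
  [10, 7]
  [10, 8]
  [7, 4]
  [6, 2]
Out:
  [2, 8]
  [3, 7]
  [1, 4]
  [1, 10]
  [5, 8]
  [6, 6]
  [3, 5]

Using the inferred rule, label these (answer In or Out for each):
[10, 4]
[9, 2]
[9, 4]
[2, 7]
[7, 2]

In, In, In, Out, In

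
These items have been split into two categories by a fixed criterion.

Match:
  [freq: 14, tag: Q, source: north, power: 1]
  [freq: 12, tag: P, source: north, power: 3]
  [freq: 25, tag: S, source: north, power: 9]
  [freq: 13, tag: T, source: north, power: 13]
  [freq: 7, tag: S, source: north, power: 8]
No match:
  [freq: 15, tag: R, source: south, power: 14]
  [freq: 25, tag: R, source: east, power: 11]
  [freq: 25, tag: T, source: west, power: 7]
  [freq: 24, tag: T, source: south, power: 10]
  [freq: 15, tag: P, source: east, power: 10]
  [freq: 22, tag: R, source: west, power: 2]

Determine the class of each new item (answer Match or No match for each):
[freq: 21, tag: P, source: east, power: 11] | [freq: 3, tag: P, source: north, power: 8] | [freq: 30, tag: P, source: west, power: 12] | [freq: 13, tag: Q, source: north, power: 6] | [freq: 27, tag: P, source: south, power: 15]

The rule appears to be: source is north.
[freq: 21, tag: P, source: east, power: 11]: source is east — lacks this property, so No match.
[freq: 3, tag: P, source: north, power: 8]: source is north — satisfies this, so Match.
[freq: 30, tag: P, source: west, power: 12]: source is west — lacks this property, so No match.
[freq: 13, tag: Q, source: north, power: 6]: source is north — satisfies this, so Match.
[freq: 27, tag: P, source: south, power: 15]: source is south — lacks this property, so No match.

No match, Match, No match, Match, No match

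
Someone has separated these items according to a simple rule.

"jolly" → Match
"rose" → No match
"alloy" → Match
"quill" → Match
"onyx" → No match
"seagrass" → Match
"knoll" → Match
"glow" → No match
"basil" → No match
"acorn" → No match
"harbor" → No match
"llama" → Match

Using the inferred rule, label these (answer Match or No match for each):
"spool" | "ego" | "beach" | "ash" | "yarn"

Match, No match, No match, No match, No match

Rule: has a double letter. This holds for each 'Match' example and fails for each 'No match' one.
"spool": 'oo' doubled — passes, so Match.
"ego": no doubled letter — doesn't match, so No match.
"beach": no doubled letter — doesn't match, so No match.
"ash": no doubled letter — doesn't match, so No match.
"yarn": no doubled letter — doesn't match, so No match.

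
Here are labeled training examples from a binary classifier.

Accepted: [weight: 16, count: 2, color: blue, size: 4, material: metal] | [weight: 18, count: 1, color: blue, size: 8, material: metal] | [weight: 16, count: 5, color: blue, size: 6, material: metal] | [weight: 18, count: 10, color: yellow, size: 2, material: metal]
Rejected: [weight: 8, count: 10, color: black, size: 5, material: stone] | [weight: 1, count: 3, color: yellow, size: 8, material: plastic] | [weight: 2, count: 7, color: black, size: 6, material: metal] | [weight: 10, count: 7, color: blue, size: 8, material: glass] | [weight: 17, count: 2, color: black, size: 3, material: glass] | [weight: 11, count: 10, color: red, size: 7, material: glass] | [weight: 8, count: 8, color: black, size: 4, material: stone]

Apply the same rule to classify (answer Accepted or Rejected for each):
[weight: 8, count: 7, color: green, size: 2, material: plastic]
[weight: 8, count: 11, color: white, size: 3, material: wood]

The simplest hypothesis consistent with all the labels is: material is metal AND weight ≥ 8.
[weight: 8, count: 7, color: green, size: 2, material: plastic]: material is plastic, weight = 8, doesn't qualify → Rejected. [weight: 8, count: 11, color: white, size: 3, material: wood]: material is wood, weight = 8, doesn't qualify → Rejected.

Rejected, Rejected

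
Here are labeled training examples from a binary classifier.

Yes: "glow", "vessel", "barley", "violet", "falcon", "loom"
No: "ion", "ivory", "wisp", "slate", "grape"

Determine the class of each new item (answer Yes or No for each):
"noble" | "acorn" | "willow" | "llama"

Every 'Yes' example satisfies: even length AND contains 'l'. None of the 'No' examples do.
"noble" — length 5, has 'l', hence No.
"acorn" — length 5, no 'l', hence No.
"willow" — length 6, has 'l', hence Yes.
"llama" — length 5, has 'l', hence No.

No, No, Yes, No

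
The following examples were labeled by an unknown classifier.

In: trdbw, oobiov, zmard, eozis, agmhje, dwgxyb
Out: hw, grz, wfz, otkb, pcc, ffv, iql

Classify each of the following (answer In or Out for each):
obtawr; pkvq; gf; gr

The rule appears to be: length ≥ 5.
obtawr: length 6 — satisfies this, so In.
pkvq: length 4 — doesn't qualify, so Out.
gf: length 2 — doesn't qualify, so Out.
gr: length 2 — doesn't qualify, so Out.

In, Out, Out, Out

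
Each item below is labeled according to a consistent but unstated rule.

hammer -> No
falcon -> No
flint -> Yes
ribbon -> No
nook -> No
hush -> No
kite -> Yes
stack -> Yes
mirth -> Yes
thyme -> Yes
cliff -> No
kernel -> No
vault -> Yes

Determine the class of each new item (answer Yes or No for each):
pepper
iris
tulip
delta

The rule appears to be: contains 't'.
pepper: No (no 't').
iris: No (no 't').
tulip: Yes (has 't').
delta: Yes (has 't').

No, No, Yes, Yes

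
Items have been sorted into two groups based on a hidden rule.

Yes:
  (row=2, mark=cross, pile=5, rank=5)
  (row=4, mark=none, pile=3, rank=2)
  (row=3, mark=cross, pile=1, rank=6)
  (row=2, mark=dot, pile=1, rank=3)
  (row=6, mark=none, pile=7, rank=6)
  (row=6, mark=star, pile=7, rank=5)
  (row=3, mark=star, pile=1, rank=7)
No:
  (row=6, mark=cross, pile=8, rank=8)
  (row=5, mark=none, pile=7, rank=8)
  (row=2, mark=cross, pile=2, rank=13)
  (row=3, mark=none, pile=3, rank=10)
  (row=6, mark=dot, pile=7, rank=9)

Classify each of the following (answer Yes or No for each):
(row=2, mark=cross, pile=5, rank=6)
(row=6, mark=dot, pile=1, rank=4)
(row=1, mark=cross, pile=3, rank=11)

Yes, Yes, No

One predicate separates the groups cleanly: rank ≤ 7.
(row=2, mark=cross, pile=5, rank=6): rank = 6, checks out → Yes. (row=6, mark=dot, pile=1, rank=4): rank = 4, checks out → Yes. (row=1, mark=cross, pile=3, rank=11): rank = 11, lacks this property → No.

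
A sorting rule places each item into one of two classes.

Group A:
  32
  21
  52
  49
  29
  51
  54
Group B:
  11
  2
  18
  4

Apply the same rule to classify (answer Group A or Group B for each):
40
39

'Group A' ⟺ at least 21.
40: Group A (40 ≥ 21). 39: Group A (39 ≥ 21).

Group A, Group A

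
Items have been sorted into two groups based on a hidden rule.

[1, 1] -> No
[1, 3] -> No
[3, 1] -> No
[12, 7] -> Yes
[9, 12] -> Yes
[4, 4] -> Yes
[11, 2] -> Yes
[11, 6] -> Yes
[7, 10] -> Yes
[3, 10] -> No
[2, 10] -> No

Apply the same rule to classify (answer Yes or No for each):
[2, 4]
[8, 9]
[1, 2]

No, Yes, No

The pattern is that an item is 'Yes' exactly when: first ≥ 4.
[2, 4] — first 2, hence No.
[8, 9] — first 8, hence Yes.
[1, 2] — first 1, hence No.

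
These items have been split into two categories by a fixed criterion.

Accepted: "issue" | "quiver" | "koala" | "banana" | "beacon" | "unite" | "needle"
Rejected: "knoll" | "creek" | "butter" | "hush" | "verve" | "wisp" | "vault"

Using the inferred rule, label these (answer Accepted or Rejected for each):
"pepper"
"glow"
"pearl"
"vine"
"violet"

Every 'Accepted' example satisfies: has ≥ 3 vowels. None of the 'Rejected' examples do.
"pepper": 2 vowels, doesn't qualify → Rejected.
"glow": 1 vowel, doesn't qualify → Rejected.
"pearl": 2 vowels, doesn't qualify → Rejected.
"vine": 2 vowels, doesn't qualify → Rejected.
"violet": 3 vowels, has this property → Accepted.

Rejected, Rejected, Rejected, Rejected, Accepted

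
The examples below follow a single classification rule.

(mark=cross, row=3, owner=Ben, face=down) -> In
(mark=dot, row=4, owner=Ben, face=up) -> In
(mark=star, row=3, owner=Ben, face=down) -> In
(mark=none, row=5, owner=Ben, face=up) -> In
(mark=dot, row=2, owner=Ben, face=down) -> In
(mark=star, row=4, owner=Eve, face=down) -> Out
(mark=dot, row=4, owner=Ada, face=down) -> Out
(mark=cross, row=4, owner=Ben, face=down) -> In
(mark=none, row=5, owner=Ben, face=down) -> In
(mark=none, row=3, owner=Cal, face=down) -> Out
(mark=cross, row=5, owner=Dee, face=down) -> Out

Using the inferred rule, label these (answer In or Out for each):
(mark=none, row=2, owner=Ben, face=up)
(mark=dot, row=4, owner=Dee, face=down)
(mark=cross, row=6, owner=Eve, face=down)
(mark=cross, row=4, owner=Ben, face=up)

In, Out, Out, In

Checking candidate rules against both groups, what survives is: owner is Ben.
(mark=none, row=2, owner=Ben, face=up) → owner is Ben → In. (mark=dot, row=4, owner=Dee, face=down) → owner is Dee → Out. (mark=cross, row=6, owner=Eve, face=down) → owner is Eve → Out. (mark=cross, row=4, owner=Ben, face=up) → owner is Ben → In.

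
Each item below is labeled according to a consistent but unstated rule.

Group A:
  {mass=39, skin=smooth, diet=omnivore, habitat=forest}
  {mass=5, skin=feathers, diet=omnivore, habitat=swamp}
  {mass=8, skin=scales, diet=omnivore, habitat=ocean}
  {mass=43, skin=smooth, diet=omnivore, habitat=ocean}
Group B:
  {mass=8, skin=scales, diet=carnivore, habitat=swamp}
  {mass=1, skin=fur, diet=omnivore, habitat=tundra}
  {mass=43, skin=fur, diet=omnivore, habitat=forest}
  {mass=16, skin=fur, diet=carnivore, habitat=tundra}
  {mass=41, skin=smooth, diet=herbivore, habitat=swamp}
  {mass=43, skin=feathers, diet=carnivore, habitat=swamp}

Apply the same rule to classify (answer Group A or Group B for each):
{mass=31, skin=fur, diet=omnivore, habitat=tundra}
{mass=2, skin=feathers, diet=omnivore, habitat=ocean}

The simplest hypothesis consistent with all the labels is: skin is not fur AND diet is omnivore.

Group B, Group A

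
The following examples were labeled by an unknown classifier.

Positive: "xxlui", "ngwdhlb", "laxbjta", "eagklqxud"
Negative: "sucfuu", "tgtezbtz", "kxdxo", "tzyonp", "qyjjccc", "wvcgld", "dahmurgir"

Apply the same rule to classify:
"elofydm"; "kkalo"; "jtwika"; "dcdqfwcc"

The rule appears to be: odd length AND contains 'l'.
"elofydm": length 7, has 'l' — satisfies this, so Positive. "kkalo": length 5, has 'l' — satisfies this, so Positive. "jtwika": length 6, no 'l' — fails this test, so Negative. "dcdqfwcc": length 8, no 'l' — fails this test, so Negative.

Positive, Positive, Negative, Negative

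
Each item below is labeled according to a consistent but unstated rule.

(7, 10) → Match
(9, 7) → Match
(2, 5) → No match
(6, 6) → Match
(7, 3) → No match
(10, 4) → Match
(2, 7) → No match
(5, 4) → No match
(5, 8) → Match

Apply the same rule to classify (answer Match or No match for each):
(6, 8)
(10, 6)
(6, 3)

Match, Match, No match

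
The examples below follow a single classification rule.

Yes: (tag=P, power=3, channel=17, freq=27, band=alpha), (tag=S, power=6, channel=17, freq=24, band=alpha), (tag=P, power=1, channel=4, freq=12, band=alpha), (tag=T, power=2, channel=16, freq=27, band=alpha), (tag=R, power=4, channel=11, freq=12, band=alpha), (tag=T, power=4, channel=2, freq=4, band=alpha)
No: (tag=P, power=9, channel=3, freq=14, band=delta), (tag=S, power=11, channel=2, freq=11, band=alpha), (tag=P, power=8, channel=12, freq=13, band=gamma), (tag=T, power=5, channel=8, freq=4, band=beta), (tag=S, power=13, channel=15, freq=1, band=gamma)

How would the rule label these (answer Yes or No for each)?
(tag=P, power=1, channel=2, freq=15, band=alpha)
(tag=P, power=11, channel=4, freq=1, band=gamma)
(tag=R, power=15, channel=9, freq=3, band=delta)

Yes, No, No

Rule: band is alpha AND power ≤ 6. This holds for each 'Yes' example and fails for each 'No' one.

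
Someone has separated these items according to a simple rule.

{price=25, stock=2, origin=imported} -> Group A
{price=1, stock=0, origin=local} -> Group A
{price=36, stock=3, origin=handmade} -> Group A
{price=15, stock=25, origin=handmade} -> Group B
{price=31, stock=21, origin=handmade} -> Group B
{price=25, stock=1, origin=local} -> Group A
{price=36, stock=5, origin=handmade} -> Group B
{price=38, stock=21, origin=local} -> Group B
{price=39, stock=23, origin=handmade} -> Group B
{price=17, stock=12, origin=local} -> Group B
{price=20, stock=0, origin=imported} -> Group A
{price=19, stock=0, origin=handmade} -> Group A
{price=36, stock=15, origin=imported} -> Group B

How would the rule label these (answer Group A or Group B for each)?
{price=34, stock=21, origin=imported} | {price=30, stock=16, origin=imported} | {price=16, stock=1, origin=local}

The simplest hypothesis consistent with all the labels is: stock ≤ 3.

Group B, Group B, Group A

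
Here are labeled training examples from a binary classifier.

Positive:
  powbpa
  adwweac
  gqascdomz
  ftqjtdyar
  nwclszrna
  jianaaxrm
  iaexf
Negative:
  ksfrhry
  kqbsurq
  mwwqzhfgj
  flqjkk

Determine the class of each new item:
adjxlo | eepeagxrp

Every 'Positive' example satisfies: contains 'a'. None of the 'Negative' examples do.
adjxlo — has 'a', hence Positive.
eepeagxrp — has 'a', hence Positive.

Positive, Positive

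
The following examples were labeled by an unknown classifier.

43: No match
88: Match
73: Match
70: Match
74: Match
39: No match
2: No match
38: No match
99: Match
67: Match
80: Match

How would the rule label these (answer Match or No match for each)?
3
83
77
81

No match, Match, Match, Match

The distinguishing property — at least 67 — holds for all the 'Match' cases and none of the 'No match' cases.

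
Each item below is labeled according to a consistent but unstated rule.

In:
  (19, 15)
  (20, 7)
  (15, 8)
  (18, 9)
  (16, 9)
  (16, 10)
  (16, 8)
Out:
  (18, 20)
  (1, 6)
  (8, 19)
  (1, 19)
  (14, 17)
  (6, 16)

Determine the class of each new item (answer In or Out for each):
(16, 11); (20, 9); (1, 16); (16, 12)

All 'In' examples share one property — first > second — and every 'Out' example lacks it.
(16, 11): In (16 > 11). (20, 9): In (20 > 9). (1, 16): Out (1 < 16). (16, 12): In (16 > 12).

In, In, Out, In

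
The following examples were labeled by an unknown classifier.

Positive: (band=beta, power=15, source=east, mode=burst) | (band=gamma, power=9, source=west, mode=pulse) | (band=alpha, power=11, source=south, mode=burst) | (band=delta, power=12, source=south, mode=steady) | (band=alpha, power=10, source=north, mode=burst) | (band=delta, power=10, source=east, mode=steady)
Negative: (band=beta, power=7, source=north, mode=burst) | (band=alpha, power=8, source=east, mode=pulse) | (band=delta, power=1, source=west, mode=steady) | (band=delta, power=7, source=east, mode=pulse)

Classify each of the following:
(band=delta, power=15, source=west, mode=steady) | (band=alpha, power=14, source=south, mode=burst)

Every 'Positive' example satisfies: power ≥ 9. None of the 'Negative' examples do.
(band=delta, power=15, source=west, mode=steady): Positive (power = 15).
(band=alpha, power=14, source=south, mode=burst): Positive (power = 14).

Positive, Positive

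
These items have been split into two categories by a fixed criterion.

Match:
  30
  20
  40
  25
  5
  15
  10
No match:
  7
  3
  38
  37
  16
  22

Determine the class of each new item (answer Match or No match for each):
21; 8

No match, No match

Looking at the examples, the only property every 'Match' case has and every 'No match' case lacks is: multiple of 5.
21: 21 = 5·4 + 1, doesn't match → No match.
8: 8 = 5·1 + 3, doesn't match → No match.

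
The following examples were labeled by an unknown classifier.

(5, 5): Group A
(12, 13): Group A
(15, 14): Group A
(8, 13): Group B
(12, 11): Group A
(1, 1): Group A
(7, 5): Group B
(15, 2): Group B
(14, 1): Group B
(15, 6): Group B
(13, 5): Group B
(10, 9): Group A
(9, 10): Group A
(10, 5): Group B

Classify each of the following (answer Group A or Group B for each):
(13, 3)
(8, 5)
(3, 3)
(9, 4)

A rule that fits every label: |first − second| ≤ 1 — true of each 'Group A' example, false of each 'Group B' one.
Group B: (13, 3), since |13−3| = 10. Group B: (8, 5), since |8−5| = 3. Group A: (3, 3), since |3−3| = 0. Group B: (9, 4), since |9−4| = 5.

Group B, Group B, Group A, Group B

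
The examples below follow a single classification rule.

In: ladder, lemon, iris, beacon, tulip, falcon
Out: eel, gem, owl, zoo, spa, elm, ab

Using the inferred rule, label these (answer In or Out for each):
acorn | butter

In, In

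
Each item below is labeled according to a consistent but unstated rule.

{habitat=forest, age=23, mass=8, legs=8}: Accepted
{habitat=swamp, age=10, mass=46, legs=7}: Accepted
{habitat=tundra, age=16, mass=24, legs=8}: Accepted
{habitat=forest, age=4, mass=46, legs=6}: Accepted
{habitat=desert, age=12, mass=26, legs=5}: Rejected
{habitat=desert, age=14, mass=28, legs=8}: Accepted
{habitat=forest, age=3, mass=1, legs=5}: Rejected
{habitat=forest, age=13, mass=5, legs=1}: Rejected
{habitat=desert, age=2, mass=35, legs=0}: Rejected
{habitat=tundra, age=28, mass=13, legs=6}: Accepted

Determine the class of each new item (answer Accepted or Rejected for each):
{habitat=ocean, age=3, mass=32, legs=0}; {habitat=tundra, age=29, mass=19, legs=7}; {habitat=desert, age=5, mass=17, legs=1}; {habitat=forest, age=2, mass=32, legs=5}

Rejected, Accepted, Rejected, Rejected

The common property of the 'Accepted' items is: legs ≥ 6. No 'Rejected' item has it.
{habitat=ocean, age=3, mass=32, legs=0}: legs = 0, fails this test → Rejected. {habitat=tundra, age=29, mass=19, legs=7}: legs = 7, meets the rule → Accepted. {habitat=desert, age=5, mass=17, legs=1}: legs = 1, fails this test → Rejected. {habitat=forest, age=2, mass=32, legs=5}: legs = 5, fails this test → Rejected.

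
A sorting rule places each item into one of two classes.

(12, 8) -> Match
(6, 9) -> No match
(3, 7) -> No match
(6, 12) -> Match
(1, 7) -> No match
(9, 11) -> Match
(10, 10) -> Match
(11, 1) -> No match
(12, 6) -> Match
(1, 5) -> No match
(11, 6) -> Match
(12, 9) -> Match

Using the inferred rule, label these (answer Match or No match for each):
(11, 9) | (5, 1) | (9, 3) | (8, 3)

Match, No match, No match, No match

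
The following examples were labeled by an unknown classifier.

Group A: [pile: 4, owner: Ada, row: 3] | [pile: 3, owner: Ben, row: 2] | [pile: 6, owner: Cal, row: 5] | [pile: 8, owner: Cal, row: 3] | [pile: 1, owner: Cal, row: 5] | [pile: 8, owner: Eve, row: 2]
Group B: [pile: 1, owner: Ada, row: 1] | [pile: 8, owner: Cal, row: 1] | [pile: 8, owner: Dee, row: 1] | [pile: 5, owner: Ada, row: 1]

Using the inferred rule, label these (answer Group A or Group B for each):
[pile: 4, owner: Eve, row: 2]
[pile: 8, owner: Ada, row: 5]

The simplest hypothesis consistent with all the labels is: row ≥ 2.
[pile: 4, owner: Eve, row: 2] — row = 2, hence Group A. [pile: 8, owner: Ada, row: 5] — row = 5, hence Group A.

Group A, Group A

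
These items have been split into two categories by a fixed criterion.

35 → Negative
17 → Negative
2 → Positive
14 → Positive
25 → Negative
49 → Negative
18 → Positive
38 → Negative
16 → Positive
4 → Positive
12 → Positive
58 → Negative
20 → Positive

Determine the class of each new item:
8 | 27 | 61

Positive, Negative, Negative

'Positive' ⟺ even AND at most 20.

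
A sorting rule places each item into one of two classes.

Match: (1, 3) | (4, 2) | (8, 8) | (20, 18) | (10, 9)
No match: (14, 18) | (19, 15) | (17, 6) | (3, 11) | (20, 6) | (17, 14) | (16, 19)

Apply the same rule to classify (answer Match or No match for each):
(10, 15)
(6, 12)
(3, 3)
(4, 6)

A rule that fits every label: |first − second| ≤ 2 — true of each 'Match' example, false of each 'No match' one.

No match, No match, Match, Match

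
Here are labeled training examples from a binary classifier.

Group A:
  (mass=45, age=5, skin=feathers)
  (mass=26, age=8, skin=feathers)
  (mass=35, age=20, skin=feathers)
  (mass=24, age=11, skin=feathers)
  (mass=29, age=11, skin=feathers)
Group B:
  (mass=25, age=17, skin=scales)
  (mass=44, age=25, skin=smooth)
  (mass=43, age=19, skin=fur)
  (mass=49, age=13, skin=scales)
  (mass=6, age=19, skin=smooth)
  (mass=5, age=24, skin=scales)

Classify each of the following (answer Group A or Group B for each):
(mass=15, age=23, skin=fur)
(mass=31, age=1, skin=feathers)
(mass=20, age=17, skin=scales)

Group B, Group A, Group B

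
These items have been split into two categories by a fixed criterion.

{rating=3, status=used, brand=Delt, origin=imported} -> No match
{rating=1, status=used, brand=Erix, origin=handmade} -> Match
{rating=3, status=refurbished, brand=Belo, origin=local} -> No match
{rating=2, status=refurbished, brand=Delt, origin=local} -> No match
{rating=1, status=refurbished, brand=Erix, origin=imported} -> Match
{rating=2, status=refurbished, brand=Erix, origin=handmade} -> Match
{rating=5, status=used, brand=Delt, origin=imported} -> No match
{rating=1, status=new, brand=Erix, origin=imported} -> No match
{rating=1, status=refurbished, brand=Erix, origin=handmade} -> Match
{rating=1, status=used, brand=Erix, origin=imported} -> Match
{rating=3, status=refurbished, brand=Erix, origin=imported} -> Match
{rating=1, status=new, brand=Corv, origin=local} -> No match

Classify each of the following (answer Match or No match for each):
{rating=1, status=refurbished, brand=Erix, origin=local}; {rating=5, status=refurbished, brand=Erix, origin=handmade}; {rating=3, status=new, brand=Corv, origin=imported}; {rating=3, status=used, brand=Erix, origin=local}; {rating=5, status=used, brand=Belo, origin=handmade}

Match, Match, No match, Match, No match

The classifier is using: brand is Erix AND status is not new.
{rating=1, status=refurbished, brand=Erix, origin=local} — brand is Erix, status is refurbished, hence Match.
{rating=5, status=refurbished, brand=Erix, origin=handmade} — brand is Erix, status is refurbished, hence Match.
{rating=3, status=new, brand=Corv, origin=imported} — brand is Corv, status is new, hence No match.
{rating=3, status=used, brand=Erix, origin=local} — brand is Erix, status is used, hence Match.
{rating=5, status=used, brand=Belo, origin=handmade} — brand is Belo, status is used, hence No match.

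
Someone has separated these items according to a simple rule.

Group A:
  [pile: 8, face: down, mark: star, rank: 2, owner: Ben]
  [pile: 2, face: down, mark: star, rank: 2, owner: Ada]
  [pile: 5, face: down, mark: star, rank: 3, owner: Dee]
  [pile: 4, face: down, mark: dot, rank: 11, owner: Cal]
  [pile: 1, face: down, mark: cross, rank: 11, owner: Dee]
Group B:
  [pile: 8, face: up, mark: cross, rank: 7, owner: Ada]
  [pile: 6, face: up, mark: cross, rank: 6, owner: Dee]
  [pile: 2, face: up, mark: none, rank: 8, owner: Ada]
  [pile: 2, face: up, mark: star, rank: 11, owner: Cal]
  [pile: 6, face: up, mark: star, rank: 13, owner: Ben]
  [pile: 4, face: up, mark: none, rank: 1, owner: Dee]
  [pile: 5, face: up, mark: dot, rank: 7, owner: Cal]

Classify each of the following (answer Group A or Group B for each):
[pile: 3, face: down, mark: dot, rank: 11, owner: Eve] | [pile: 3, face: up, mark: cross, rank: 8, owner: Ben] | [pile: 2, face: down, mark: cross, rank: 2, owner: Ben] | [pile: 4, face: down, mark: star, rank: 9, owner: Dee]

Group A, Group B, Group A, Group A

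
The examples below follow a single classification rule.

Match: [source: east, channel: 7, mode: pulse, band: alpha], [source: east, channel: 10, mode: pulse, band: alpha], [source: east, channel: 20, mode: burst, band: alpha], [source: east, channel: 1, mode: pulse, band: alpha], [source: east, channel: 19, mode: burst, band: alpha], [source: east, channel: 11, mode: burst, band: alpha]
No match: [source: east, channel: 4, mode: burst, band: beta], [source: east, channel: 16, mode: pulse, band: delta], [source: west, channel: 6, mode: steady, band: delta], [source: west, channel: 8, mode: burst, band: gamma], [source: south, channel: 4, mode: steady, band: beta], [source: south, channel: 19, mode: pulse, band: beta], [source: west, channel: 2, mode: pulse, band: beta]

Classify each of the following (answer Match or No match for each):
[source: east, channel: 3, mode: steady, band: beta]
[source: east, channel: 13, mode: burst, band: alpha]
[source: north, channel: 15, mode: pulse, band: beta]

No match, Match, No match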